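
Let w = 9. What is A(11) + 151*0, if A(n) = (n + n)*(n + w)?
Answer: 440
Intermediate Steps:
A(n) = 2*n*(9 + n) (A(n) = (n + n)*(n + 9) = (2*n)*(9 + n) = 2*n*(9 + n))
A(11) + 151*0 = 2*11*(9 + 11) + 151*0 = 2*11*20 + 0 = 440 + 0 = 440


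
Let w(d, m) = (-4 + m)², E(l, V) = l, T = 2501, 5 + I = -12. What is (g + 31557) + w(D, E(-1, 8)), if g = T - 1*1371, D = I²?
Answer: 32712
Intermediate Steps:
I = -17 (I = -5 - 12 = -17)
D = 289 (D = (-17)² = 289)
g = 1130 (g = 2501 - 1*1371 = 2501 - 1371 = 1130)
(g + 31557) + w(D, E(-1, 8)) = (1130 + 31557) + (-4 - 1)² = 32687 + (-5)² = 32687 + 25 = 32712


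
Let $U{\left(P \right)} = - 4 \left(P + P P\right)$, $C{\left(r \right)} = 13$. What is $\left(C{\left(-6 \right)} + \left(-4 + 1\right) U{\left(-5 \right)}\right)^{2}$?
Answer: $64009$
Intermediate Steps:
$U{\left(P \right)} = - 4 P - 4 P^{2}$ ($U{\left(P \right)} = - 4 \left(P + P^{2}\right) = - 4 P - 4 P^{2}$)
$\left(C{\left(-6 \right)} + \left(-4 + 1\right) U{\left(-5 \right)}\right)^{2} = \left(13 + \left(-4 + 1\right) \left(\left(-4\right) \left(-5\right) \left(1 - 5\right)\right)\right)^{2} = \left(13 - 3 \left(\left(-4\right) \left(-5\right) \left(-4\right)\right)\right)^{2} = \left(13 - -240\right)^{2} = \left(13 + 240\right)^{2} = 253^{2} = 64009$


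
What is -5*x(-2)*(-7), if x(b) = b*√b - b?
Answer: 70 - 70*I*√2 ≈ 70.0 - 98.995*I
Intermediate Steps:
x(b) = b^(3/2) - b
-5*x(-2)*(-7) = -5*((-2)^(3/2) - 1*(-2))*(-7) = -5*(-2*I*√2 + 2)*(-7) = -5*(2 - 2*I*√2)*(-7) = (-10 + 10*I*√2)*(-7) = 70 - 70*I*√2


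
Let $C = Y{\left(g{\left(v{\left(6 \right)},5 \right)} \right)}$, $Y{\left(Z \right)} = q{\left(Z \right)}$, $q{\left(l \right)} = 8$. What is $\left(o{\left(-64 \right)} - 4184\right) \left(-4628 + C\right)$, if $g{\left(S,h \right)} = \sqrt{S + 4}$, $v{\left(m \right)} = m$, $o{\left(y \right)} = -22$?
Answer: $19431720$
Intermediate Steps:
$g{\left(S,h \right)} = \sqrt{4 + S}$
$Y{\left(Z \right)} = 8$
$C = 8$
$\left(o{\left(-64 \right)} - 4184\right) \left(-4628 + C\right) = \left(-22 - 4184\right) \left(-4628 + 8\right) = \left(-4206\right) \left(-4620\right) = 19431720$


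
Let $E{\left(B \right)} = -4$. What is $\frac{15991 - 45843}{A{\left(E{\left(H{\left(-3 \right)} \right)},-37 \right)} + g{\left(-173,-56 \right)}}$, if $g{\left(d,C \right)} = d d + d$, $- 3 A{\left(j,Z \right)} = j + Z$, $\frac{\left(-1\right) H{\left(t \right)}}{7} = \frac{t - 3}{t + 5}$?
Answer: $- \frac{89556}{89309} \approx -1.0028$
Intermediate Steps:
$H{\left(t \right)} = - \frac{7 \left(-3 + t\right)}{5 + t}$ ($H{\left(t \right)} = - 7 \frac{t - 3}{t + 5} = - 7 \frac{-3 + t}{5 + t} = - \frac{7 \left(-3 + t\right)}{5 + t}$)
$A{\left(j,Z \right)} = - \frac{Z}{3} - \frac{j}{3}$ ($A{\left(j,Z \right)} = - \frac{j + Z}{3} = - \frac{Z + j}{3} = - \frac{Z}{3} - \frac{j}{3}$)
$g{\left(d,C \right)} = d + d^{2}$ ($g{\left(d,C \right)} = d^{2} + d = d + d^{2}$)
$\frac{15991 - 45843}{A{\left(E{\left(H{\left(-3 \right)} \right)},-37 \right)} + g{\left(-173,-56 \right)}} = \frac{15991 - 45843}{\left(\left(- \frac{1}{3}\right) \left(-37\right) - - \frac{4}{3}\right) - 173 \left(1 - 173\right)} = - \frac{29852}{\left(\frac{37}{3} + \frac{4}{3}\right) - -29756} = - \frac{29852}{\frac{41}{3} + 29756} = - \frac{29852}{\frac{89309}{3}} = \left(-29852\right) \frac{3}{89309} = - \frac{89556}{89309}$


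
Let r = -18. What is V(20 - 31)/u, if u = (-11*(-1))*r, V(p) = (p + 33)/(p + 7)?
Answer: 1/36 ≈ 0.027778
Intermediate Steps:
V(p) = (33 + p)/(7 + p)
u = -198 (u = -11*(-1)*(-18) = 11*(-18) = -198)
V(20 - 31)/u = ((33 + (20 - 31))/(7 + (20 - 31)))/(-198) = ((33 - 11)/(7 - 11))*(-1/198) = (22/(-4))*(-1/198) = -¼*22*(-1/198) = -11/2*(-1/198) = 1/36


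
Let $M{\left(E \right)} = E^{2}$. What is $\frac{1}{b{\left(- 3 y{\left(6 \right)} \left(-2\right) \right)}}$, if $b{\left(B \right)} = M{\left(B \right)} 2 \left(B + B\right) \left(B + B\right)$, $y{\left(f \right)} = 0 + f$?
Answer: $\frac{1}{13436928} \approx 7.4422 \cdot 10^{-8}$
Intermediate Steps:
$y{\left(f \right)} = f$
$b{\left(B \right)} = 8 B^{4}$ ($b{\left(B \right)} = B^{2} \cdot 2 \left(B + B\right) \left(B + B\right) = 2 B^{2} \cdot 2 B 2 B = 2 B^{2} \cdot 4 B^{2} = 8 B^{4}$)
$\frac{1}{b{\left(- 3 y{\left(6 \right)} \left(-2\right) \right)}} = \frac{1}{8 \left(\left(-3\right) 6 \left(-2\right)\right)^{4}} = \frac{1}{8 \left(\left(-18\right) \left(-2\right)\right)^{4}} = \frac{1}{8 \cdot 36^{4}} = \frac{1}{8 \cdot 1679616} = \frac{1}{13436928}$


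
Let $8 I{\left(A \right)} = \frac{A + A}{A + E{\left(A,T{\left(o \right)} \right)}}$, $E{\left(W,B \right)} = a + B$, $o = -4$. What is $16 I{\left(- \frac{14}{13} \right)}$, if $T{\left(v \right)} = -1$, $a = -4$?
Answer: $\frac{56}{79} \approx 0.70886$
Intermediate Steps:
$E{\left(W,B \right)} = -4 + B$
$I{\left(A \right)} = \frac{A}{4 \left(-5 + A\right)}$ ($I{\left(A \right)} = \frac{\left(A + A\right) \frac{1}{A - 5}}{8} = \frac{2 A \frac{1}{A - 5}}{8} = \frac{2 A \frac{1}{-5 + A}}{8} = \frac{A}{4 \left(-5 + A\right)}$)
$16 I{\left(- \frac{14}{13} \right)} = 16 \frac{\left(-14\right) \frac{1}{13}}{4 \left(-5 - \frac{14}{13}\right)} = 16 \cdot \frac{1}{4} \left(- \frac{14}{13}\right) \frac{1}{-5 - \frac{14}{13}} = 16 \cdot \frac{1}{4} \left(- \frac{14}{13}\right) \frac{1}{- \frac{79}{13}} = 16 \cdot \frac{1}{4} \left(- \frac{14}{13}\right) \left(- \frac{13}{79}\right) = 16 \cdot \frac{7}{158} = \frac{56}{79}$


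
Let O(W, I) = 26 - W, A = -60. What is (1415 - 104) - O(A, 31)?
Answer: 1225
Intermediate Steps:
(1415 - 104) - O(A, 31) = (1415 - 104) - (26 - 1*(-60)) = 1311 - (26 + 60) = 1311 - 1*86 = 1311 - 86 = 1225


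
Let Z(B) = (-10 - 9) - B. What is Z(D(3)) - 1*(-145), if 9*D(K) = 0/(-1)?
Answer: 126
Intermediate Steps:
D(K) = 0 (D(K) = (0/(-1))/9 = (0*(-1))/9 = (⅑)*0 = 0)
Z(B) = -19 - B
Z(D(3)) - 1*(-145) = (-19 - 1*0) - 1*(-145) = (-19 + 0) + 145 = -19 + 145 = 126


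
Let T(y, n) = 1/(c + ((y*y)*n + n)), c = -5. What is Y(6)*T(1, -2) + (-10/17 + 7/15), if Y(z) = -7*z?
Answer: 1159/255 ≈ 4.5451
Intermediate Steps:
T(y, n) = 1/(-5 + n + n*y**2) (T(y, n) = 1/(-5 + ((y*y)*n + n)) = 1/(-5 + (y**2*n + n)) = 1/(-5 + (n*y**2 + n)) = 1/(-5 + (n + n*y**2)) = 1/(-5 + n + n*y**2))
Y(6)*T(1, -2) + (-10/17 + 7/15) = (-7*6)/(-5 - 2 - 2*1**2) + (-10/17 + 7/15) = -42/(-5 - 2 - 2*1) + (-10*1/17 + 7*(1/15)) = -42/(-5 - 2 - 2) + (-10/17 + 7/15) = -42/(-9) - 31/255 = -42*(-1/9) - 31/255 = 14/3 - 31/255 = 1159/255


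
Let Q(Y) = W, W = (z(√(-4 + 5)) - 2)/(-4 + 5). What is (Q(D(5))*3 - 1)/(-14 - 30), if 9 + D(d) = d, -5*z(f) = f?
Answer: 19/110 ≈ 0.17273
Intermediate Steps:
z(f) = -f/5
D(d) = -9 + d
W = -11/5 (W = (-√(-4 + 5)/5 - 2)/(-4 + 5) = (-√1/5 - 2)/1 = (-⅕*1 - 2)*1 = (-⅕ - 2)*1 = -11/5*1 = -11/5 ≈ -2.2000)
Q(Y) = -11/5
(Q(D(5))*3 - 1)/(-14 - 30) = (-11/5*3 - 1)/(-14 - 30) = (-33/5 - 1)/(-44) = -1/44*(-38/5) = 19/110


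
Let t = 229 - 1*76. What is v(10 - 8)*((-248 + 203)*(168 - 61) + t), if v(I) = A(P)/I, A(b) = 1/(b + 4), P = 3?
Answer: -333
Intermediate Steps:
A(b) = 1/(4 + b)
v(I) = 1/(7*I) (v(I) = 1/((4 + 3)*I) = 1/(7*I))
t = 153 (t = 229 - 76 = 153)
v(10 - 8)*((-248 + 203)*(168 - 61) + t) = (1/(7*(10 - 8)))*((-248 + 203)*(168 - 61) + 153) = ((1/7)/2)*(-45*107 + 153) = ((1/7)*(1/2))*(-4815 + 153) = (1/14)*(-4662) = -333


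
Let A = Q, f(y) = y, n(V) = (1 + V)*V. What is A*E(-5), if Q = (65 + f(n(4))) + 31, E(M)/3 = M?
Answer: -1740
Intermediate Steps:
n(V) = V*(1 + V)
E(M) = 3*M
Q = 116 (Q = (65 + 4*(1 + 4)) + 31 = (65 + 4*5) + 31 = (65 + 20) + 31 = 85 + 31 = 116)
A = 116
A*E(-5) = 116*(3*(-5)) = 116*(-15) = -1740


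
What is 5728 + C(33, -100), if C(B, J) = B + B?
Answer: 5794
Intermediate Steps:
C(B, J) = 2*B
5728 + C(33, -100) = 5728 + 2*33 = 5728 + 66 = 5794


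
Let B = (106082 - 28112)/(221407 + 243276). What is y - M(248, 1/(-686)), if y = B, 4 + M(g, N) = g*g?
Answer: -28577926530/464683 ≈ -61500.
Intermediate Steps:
B = 77970/464683 ≈ 0.16779
M(g, N) = -4 + g² (M(g, N) = -4 + g*g = -4 + g²)
y = 77970/464683 ≈ 0.16779
y - M(248, 1/(-686)) = 77970/464683 - (-4 + 248²) = 77970/464683 - (-4 + 61504) = 77970/464683 - 1*61500 = 77970/464683 - 61500 = -28577926530/464683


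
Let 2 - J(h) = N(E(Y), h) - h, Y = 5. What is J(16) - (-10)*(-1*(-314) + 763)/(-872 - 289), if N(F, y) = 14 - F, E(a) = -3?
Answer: -3203/387 ≈ -8.2765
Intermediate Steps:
J(h) = -15 + h (J(h) = 2 - ((14 - 1*(-3)) - h) = 2 - ((14 + 3) - h) = 2 - (17 - h) = 2 + (-17 + h) = -15 + h)
J(16) - (-10)*(-1*(-314) + 763)/(-872 - 289) = (-15 + 16) - (-10)*(-1*(-314) + 763)/(-872 - 289) = 1 - (-10)*(314 + 763)/(-1161) = 1 - (-10)*1077*(-1/1161) = 1 - (-10)*(-359)/387 = 1 - 1*3590/387 = 1 - 3590/387 = -3203/387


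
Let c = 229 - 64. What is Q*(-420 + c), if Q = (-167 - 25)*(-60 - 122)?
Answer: -8910720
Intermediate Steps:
c = 165
Q = 34944 (Q = -192*(-182) = 34944)
Q*(-420 + c) = 34944*(-420 + 165) = 34944*(-255) = -8910720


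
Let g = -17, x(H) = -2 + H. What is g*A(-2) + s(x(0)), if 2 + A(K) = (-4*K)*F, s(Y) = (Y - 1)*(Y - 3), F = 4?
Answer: -495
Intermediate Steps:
s(Y) = (-1 + Y)*(-3 + Y)
A(K) = -2 - 16*K (A(K) = -2 - 4*K*4 = -2 - 16*K)
g*A(-2) + s(x(0)) = -17*(-2 - 16*(-2)) + (3 + (-2 + 0)² - 4*(-2 + 0)) = -17*(-2 + 32) + (3 + (-2)² - 4*(-2)) = -17*30 + (3 + 4 + 8) = -510 + 15 = -495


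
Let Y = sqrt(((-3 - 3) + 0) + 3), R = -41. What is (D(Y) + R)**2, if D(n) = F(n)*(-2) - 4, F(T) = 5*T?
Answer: 1725 + 900*I*sqrt(3) ≈ 1725.0 + 1558.8*I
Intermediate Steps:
Y = I*sqrt(3) (Y = sqrt((-6 + 0) + 3) = sqrt(-6 + 3) = sqrt(-3) = I*sqrt(3) ≈ 1.732*I)
D(n) = -4 - 10*n (D(n) = (5*n)*(-2) - 4 = -10*n - 4 = -4 - 10*n)
(D(Y) + R)**2 = ((-4 - 10*I*sqrt(3)) - 41)**2 = (-45 - 10*I*sqrt(3))**2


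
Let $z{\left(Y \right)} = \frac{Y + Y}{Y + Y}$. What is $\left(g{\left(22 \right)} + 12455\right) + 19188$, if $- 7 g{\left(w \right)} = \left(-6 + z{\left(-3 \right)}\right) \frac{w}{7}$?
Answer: $\frac{1550617}{49} \approx 31645.0$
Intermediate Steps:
$z{\left(Y \right)} = 1$ ($z{\left(Y \right)} = \frac{2 Y}{2 Y} = 2 Y \frac{1}{2 Y} = 1$)
$g{\left(w \right)} = \frac{5 w}{49}$ ($g{\left(w \right)} = - \frac{\left(-6 + 1\right) \frac{w}{7}}{7} = - \frac{\left(-5\right) w \frac{1}{7}}{7} = - \frac{\left(-5\right) \frac{w}{7}}{7} = - \frac{\left(- \frac{5}{7}\right) w}{7} = \frac{5 w}{49}$)
$\left(g{\left(22 \right)} + 12455\right) + 19188 = \left(\frac{5}{49} \cdot 22 + 12455\right) + 19188 = \left(\frac{110}{49} + 12455\right) + 19188 = \frac{610405}{49} + 19188 = \frac{1550617}{49}$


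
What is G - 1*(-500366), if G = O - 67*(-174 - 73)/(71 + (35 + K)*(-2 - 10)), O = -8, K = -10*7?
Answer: 245692327/491 ≈ 5.0039e+5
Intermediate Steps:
K = -70
G = 12621/491 (G = -8 - 67*(-174 - 73)/(71 + (35 - 70)*(-2 - 10)) = -8 - (-16549)/(71 - 35*(-12)) = -8 - (-16549)/(71 + 420) = -8 - (-16549)/491 = -8 - 67*(-247/491) = -8 + 16549/491 = 12621/491 ≈ 25.705)
G - 1*(-500366) = 12621/491 - 1*(-500366) = 12621/491 + 500366 = 245692327/491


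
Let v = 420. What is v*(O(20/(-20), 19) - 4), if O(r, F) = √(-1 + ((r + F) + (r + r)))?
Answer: -1680 + 420*√15 ≈ -53.347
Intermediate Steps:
O(r, F) = √(-1 + F + 3*r) (O(r, F) = √(-1 + ((F + r) + 2*r)) = √(-1 + (F + 3*r)) = √(-1 + F + 3*r))
v*(O(20/(-20), 19) - 4) = 420*(√(-1 + 19 + 3*(20/(-20))) - 4) = 420*(√(-1 + 19 + 3*(20*(-1/20))) - 4) = 420*(√(-1 + 19 + 3*(-1)) - 4) = 420*(√(-1 + 19 - 3) - 4) = 420*(√15 - 4) = 420*(-4 + √15) = -1680 + 420*√15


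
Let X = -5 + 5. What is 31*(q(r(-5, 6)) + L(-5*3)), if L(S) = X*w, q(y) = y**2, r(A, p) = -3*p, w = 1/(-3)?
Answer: 10044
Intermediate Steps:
w = -1/3 ≈ -0.33333
X = 0
L(S) = 0 (L(S) = 0*(-1/3) = 0)
31*(q(r(-5, 6)) + L(-5*3)) = 31*((-3*6)**2 + 0) = 31*((-18)**2 + 0) = 31*(324 + 0) = 31*324 = 10044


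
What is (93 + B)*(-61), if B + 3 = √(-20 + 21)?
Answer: -5551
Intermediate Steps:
B = -2 (B = -3 + √(-20 + 21) = -3 + √1 = -3 + 1 = -2)
(93 + B)*(-61) = (93 - 2)*(-61) = 91*(-61) = -5551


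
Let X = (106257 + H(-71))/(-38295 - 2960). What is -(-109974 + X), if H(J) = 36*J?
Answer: 4537081071/41255 ≈ 1.0998e+5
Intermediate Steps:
X = -103701/41255 (X = (106257 + 36*(-71))/(-38295 - 2960) = (106257 - 2556)/(-41255) = 103701*(-1/41255) = -103701/41255 ≈ -2.5137)
-(-109974 + X) = -(-109974 - 103701/41255) = -1*(-4537081071/41255) = 4537081071/41255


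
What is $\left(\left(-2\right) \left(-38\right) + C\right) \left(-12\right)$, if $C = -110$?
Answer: $408$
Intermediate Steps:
$\left(\left(-2\right) \left(-38\right) + C\right) \left(-12\right) = \left(\left(-2\right) \left(-38\right) - 110\right) \left(-12\right) = \left(76 - 110\right) \left(-12\right) = \left(-34\right) \left(-12\right) = 408$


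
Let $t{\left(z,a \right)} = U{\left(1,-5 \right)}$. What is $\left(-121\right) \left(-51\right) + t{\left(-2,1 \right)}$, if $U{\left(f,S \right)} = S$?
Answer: $6166$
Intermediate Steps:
$t{\left(z,a \right)} = -5$
$\left(-121\right) \left(-51\right) + t{\left(-2,1 \right)} = \left(-121\right) \left(-51\right) - 5 = 6171 - 5 = 6166$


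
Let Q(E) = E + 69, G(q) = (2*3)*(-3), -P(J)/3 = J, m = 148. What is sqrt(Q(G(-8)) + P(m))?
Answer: I*sqrt(393) ≈ 19.824*I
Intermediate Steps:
P(J) = -3*J
G(q) = -18 (G(q) = 6*(-3) = -18)
Q(E) = 69 + E
sqrt(Q(G(-8)) + P(m)) = sqrt((69 - 18) - 3*148) = sqrt(51 - 444) = sqrt(-393) = I*sqrt(393)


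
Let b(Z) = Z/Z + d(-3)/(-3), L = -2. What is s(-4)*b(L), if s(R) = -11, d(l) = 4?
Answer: 11/3 ≈ 3.6667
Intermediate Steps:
b(Z) = -⅓ (b(Z) = Z/Z + 4/(-3) = 1 + 4*(-⅓) = 1 - 4/3 = -⅓)
s(-4)*b(L) = -11*(-⅓) = 11/3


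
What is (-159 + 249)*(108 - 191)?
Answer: -7470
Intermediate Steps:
(-159 + 249)*(108 - 191) = 90*(-83) = -7470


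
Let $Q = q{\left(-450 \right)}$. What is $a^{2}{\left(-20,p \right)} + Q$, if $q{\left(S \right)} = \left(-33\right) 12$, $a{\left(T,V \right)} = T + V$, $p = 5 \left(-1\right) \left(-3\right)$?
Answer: $-371$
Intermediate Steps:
$p = 15$ ($p = \left(-5\right) \left(-3\right) = 15$)
$q{\left(S \right)} = -396$
$Q = -396$
$a^{2}{\left(-20,p \right)} + Q = \left(-20 + 15\right)^{2} - 396 = \left(-5\right)^{2} - 396 = 25 - 396 = -371$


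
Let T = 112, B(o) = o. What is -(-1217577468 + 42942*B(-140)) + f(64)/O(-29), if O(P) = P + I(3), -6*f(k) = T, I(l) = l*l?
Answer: 18353840234/15 ≈ 1.2236e+9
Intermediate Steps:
I(l) = l²
f(k) = -56/3 (f(k) = -⅙*112 = -56/3)
O(P) = 9 + P (O(P) = P + 3² = P + 9 = 9 + P)
-(-1217577468 + 42942*B(-140)) + f(64)/O(-29) = -42942/(1/(-28354 - 140)) - 56/(3*(9 - 29)) = -42942/(1/(-28494)) - 56/3/(-20) = -42942/(-1/28494) - 56/3*(-1/20) = -42942*(-28494) + 14/15 = 1223589348 + 14/15 = 18353840234/15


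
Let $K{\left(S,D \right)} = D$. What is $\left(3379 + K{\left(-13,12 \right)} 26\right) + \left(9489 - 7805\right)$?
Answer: $5375$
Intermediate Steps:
$\left(3379 + K{\left(-13,12 \right)} 26\right) + \left(9489 - 7805\right) = \left(3379 + 12 \cdot 26\right) + \left(9489 - 7805\right) = \left(3379 + 312\right) + \left(9489 - 7805\right) = 3691 + 1684 = 5375$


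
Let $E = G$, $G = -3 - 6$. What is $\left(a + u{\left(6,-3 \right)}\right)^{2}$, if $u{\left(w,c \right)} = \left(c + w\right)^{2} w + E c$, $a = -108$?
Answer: $729$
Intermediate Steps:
$G = -9$ ($G = -3 - 6 = -9$)
$E = -9$
$u{\left(w,c \right)} = - 9 c + w \left(c + w\right)^{2}$ ($u{\left(w,c \right)} = \left(c + w\right)^{2} w - 9 c = w \left(c + w\right)^{2} - 9 c = - 9 c + w \left(c + w\right)^{2}$)
$\left(a + u{\left(6,-3 \right)}\right)^{2} = \left(-108 - \left(-27 - 6 \left(-3 + 6\right)^{2}\right)\right)^{2} = \left(-108 + \left(27 + 6 \cdot 3^{2}\right)\right)^{2} = \left(-108 + \left(27 + 6 \cdot 9\right)\right)^{2} = \left(-108 + \left(27 + 54\right)\right)^{2} = \left(-108 + 81\right)^{2} = \left(-27\right)^{2} = 729$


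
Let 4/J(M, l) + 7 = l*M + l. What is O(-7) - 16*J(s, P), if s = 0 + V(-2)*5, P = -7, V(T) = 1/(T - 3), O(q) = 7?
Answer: 113/7 ≈ 16.143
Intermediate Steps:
V(T) = 1/(-3 + T)
s = -1 (s = 0 + 5/(-3 - 2) = 0 + 5/(-5) = 0 - ⅕*5 = 0 - 1 = -1)
J(M, l) = 4/(-7 + l + M*l) (J(M, l) = 4/(-7 + (l*M + l)) = 4/(-7 + (M*l + l)) = 4/(-7 + (l + M*l)) = 4/(-7 + l + M*l))
O(-7) - 16*J(s, P) = 7 - 64/(-7 - 7 - 1*(-7)) = 7 - 64/(-7 - 7 + 7) = 7 - 64/(-7) = 7 - 64*(-1)/7 = 7 - 16*(-4/7) = 7 + 64/7 = 113/7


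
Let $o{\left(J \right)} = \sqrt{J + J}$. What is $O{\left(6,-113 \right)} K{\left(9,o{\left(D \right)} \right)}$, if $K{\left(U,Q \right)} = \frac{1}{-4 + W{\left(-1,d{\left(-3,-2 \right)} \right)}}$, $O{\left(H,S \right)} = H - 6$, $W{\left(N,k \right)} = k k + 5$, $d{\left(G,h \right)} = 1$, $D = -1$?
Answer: $0$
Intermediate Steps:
$o{\left(J \right)} = \sqrt{2} \sqrt{J}$ ($o{\left(J \right)} = \sqrt{2 J} = \sqrt{2} \sqrt{J}$)
$W{\left(N,k \right)} = 5 + k^{2}$ ($W{\left(N,k \right)} = k^{2} + 5 = 5 + k^{2}$)
$O{\left(H,S \right)} = -6 + H$
$K{\left(U,Q \right)} = \frac{1}{2}$ ($K{\left(U,Q \right)} = \frac{1}{-4 + \left(5 + 1^{2}\right)} = \frac{1}{-4 + \left(5 + 1\right)} = \frac{1}{-4 + 6} = \frac{1}{2}$)
$O{\left(6,-113 \right)} K{\left(9,o{\left(D \right)} \right)} = \left(-6 + 6\right) \frac{1}{2} = 0 \cdot \frac{1}{2} = 0$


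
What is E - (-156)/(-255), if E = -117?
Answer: -9997/85 ≈ -117.61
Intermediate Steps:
E - (-156)/(-255) = -117 - (-156)/(-255) = -117 - (-156)*(-1)/255 = -117 - 1*52/85 = -117 - 52/85 = -9997/85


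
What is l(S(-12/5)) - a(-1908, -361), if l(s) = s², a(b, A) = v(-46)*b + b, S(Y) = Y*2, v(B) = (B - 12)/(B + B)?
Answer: 1801998/575 ≈ 3133.9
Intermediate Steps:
v(B) = (-12 + B)/(2*B) (v(B) = (-12 + B)/((2*B)) = (-12 + B)*(1/(2*B)) = (-12 + B)/(2*B))
S(Y) = 2*Y
a(b, A) = 75*b/46 (a(b, A) = ((½)*(-12 - 46)/(-46))*b + b = ((½)*(-1/46)*(-58))*b + b = 29*b/46 + b = 75*b/46)
l(S(-12/5)) - a(-1908, -361) = (2*(-12/5))² - 75*(-1908)/46 = (2*(-12*⅕))² - 1*(-71550/23) = (2*(-12/5))² + 71550/23 = (-24/5)² + 71550/23 = 576/25 + 71550/23 = 1801998/575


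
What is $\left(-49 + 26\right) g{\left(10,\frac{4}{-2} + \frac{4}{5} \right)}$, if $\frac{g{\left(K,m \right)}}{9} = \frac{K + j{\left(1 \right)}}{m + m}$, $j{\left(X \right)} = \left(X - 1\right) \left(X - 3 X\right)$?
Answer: $\frac{1725}{2} \approx 862.5$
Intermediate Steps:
$j{\left(X \right)} = - 2 X \left(-1 + X\right)$ ($j{\left(X \right)} = \left(-1 + X\right) \left(- 2 X\right) = - 2 X \left(-1 + X\right)$)
$g{\left(K,m \right)} = \frac{9 K}{2 m}$ ($g{\left(K,m \right)} = 9 \frac{K + 2 \cdot 1 \left(1 - 1\right)}{m + m} = 9 \frac{K + 2 \cdot 1 \left(1 - 1\right)}{2 m} = 9 \left(K + 2 \cdot 1 \cdot 0\right) \frac{1}{2 m} = 9 \left(K + 0\right) \frac{1}{2 m} = 9 K \frac{1}{2 m} = 9 \frac{K}{2 m} = \frac{9 K}{2 m}$)
$\left(-49 + 26\right) g{\left(10,\frac{4}{-2} + \frac{4}{5} \right)} = \left(-49 + 26\right) \frac{9}{2} \cdot 10 \frac{1}{\frac{4}{-2} + \frac{4}{5}} = - 23 \cdot \frac{9}{2} \cdot 10 \frac{1}{4 \left(- \frac{1}{2}\right) + 4 \cdot \frac{1}{5}} = - 23 \cdot \frac{9}{2} \cdot 10 \frac{1}{-2 + \frac{4}{5}} = - 23 \cdot \frac{9}{2} \cdot 10 \frac{1}{- \frac{6}{5}} = - 23 \cdot \frac{9}{2} \cdot 10 \left(- \frac{5}{6}\right) = \left(-23\right) \left(- \frac{75}{2}\right) = \frac{1725}{2}$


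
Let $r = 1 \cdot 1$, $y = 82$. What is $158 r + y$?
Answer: $240$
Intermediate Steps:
$r = 1$
$158 r + y = 158 \cdot 1 + 82 = 158 + 82 = 240$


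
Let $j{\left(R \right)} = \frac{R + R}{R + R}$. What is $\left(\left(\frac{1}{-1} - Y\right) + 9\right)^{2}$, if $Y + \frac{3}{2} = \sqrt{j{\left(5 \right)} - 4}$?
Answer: $\frac{349}{4} - 19 i \sqrt{3} \approx 87.25 - 32.909 i$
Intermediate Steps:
$j{\left(R \right)} = 1$ ($j{\left(R \right)} = \frac{2 R}{2 R} = 2 R \frac{1}{2 R} = 1$)
$Y = - \frac{3}{2} + i \sqrt{3}$ ($Y = - \frac{3}{2} + \sqrt{1 - 4} = - \frac{3}{2} + \sqrt{-3} = - \frac{3}{2} + i \sqrt{3} \approx -1.5 + 1.732 i$)
$\left(\left(\frac{1}{-1} - Y\right) + 9\right)^{2} = \left(\left(\frac{1}{-1} - \left(- \frac{3}{2} + i \sqrt{3}\right)\right) + 9\right)^{2} = \left(\left(-1 + \left(\frac{3}{2} - i \sqrt{3}\right)\right) + 9\right)^{2} = \left(\left(\frac{1}{2} - i \sqrt{3}\right) + 9\right)^{2} = \left(\frac{19}{2} - i \sqrt{3}\right)^{2}$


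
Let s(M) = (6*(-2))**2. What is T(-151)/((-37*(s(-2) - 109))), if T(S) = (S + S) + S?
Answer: 453/1295 ≈ 0.34981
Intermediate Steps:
s(M) = 144 (s(M) = (-12)**2 = 144)
T(S) = 3*S (T(S) = 2*S + S = 3*S)
T(-151)/((-37*(s(-2) - 109))) = (3*(-151))/((-37*(144 - 109))) = -453/((-37*35)) = -453/(-1295) = -453*(-1/1295) = 453/1295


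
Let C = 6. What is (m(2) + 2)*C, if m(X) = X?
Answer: 24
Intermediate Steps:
(m(2) + 2)*C = (2 + 2)*6 = 4*6 = 24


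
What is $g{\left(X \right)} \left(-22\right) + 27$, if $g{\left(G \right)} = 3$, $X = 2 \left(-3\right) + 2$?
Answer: $-39$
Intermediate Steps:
$X = -4$ ($X = -6 + 2 = -4$)
$g{\left(X \right)} \left(-22\right) + 27 = 3 \left(-22\right) + 27 = -66 + 27 = -39$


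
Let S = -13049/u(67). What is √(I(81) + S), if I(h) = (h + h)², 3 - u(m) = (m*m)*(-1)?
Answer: √132373623877/2246 ≈ 161.99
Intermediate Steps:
u(m) = 3 + m² (u(m) = 3 - m*m*(-1) = 3 - m²*(-1) = 3 - (-1)*m² = 3 + m²)
I(h) = 4*h² (I(h) = (2*h)² = 4*h²)
S = -13049/4492 (S = -13049/(3 + 67²) = -13049/(3 + 4489) = -13049/4492 ≈ -2.9049)
√(I(81) + S) = √(4*81² - 13049/4492) = √(4*6561 - 13049/4492) = √(26244 - 13049/4492) = √(117874999/4492) = √132373623877/2246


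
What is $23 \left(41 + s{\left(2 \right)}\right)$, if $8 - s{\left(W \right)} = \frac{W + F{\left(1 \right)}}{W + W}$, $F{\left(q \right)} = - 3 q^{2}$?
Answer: $\frac{4531}{4} \approx 1132.8$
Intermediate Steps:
$s{\left(W \right)} = 8 - \frac{-3 + W}{2 W}$ ($s{\left(W \right)} = 8 - \frac{W - 3 \cdot 1^{2}}{W + W} = 8 - \frac{W - 3}{2 W} = 8 - \left(W - 3\right) \frac{1}{2 W} = 8 - \left(-3 + W\right) \frac{1}{2 W} = 8 - \frac{-3 + W}{2 W}$)
$23 \left(41 + s{\left(2 \right)}\right) = 23 \left(41 + \frac{3 \left(1 + 5 \cdot 2\right)}{2 \cdot 2}\right) = 23 \left(41 + \frac{3}{2} \cdot \frac{1}{2} \left(1 + 10\right)\right) = 23 \left(41 + \frac{3}{2} \cdot \frac{1}{2} \cdot 11\right) = 23 \left(41 + \frac{33}{4}\right) = 23 \cdot \frac{197}{4} = \frac{4531}{4}$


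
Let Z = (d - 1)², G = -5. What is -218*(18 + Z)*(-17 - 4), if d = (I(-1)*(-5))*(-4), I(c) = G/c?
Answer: 44951382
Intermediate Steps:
I(c) = -5/c
d = 100 (d = (-5/(-1)*(-5))*(-4) = (-5*(-1)*(-5))*(-4) = (5*(-5))*(-4) = -25*(-4) = 100)
Z = 9801 (Z = (100 - 1)² = 99² = 9801)
-218*(18 + Z)*(-17 - 4) = -218*(18 + 9801)*(-17 - 4) = -2140542*(-21) = -218*(-206199) = 44951382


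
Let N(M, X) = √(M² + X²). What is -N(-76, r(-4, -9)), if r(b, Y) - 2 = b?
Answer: -34*√5 ≈ -76.026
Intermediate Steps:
r(b, Y) = 2 + b
-N(-76, r(-4, -9)) = -√((-76)² + (2 - 4)²) = -√(5776 + (-2)²) = -√(5776 + 4) = -√5780 = -34*√5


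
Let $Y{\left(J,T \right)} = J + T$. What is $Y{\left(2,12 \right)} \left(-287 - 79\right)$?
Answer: $-5124$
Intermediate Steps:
$Y{\left(2,12 \right)} \left(-287 - 79\right) = \left(2 + 12\right) \left(-287 - 79\right) = 14 \left(-366\right) = -5124$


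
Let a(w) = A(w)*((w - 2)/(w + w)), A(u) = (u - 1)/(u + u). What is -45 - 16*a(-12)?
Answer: -901/18 ≈ -50.056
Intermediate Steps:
A(u) = (-1 + u)/(2*u) (A(u) = (-1 + u)/((2*u)) = (-1 + u)*(1/(2*u)) = (-1 + u)/(2*u))
a(w) = (-1 + w)*(-2 + w)/(4*w²) (a(w) = ((-1 + w)/(2*w))*((w - 2)/(w + w)) = ((-1 + w)/(2*w))*((-2 + w)/((2*w))) = ((-1 + w)/(2*w))*((-2 + w)*(1/(2*w))) = ((-1 + w)/(2*w))*((-2 + w)/(2*w)) = (-1 + w)*(-2 + w)/(4*w²))
-45 - 16*a(-12) = -45 - 4*(-1 - 12)*(-2 - 12)/(-12)² = -45 - 4*(-13)*(-14)/144 = -45 - 16*91/288 = -45 - 91/18 = -901/18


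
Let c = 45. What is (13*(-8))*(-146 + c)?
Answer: 10504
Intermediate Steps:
(13*(-8))*(-146 + c) = (13*(-8))*(-146 + 45) = -104*(-101) = 10504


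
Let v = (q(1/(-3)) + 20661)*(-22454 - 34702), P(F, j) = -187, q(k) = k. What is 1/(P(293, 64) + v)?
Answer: -1/1180881251 ≈ -8.4682e-10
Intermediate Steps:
v = -1180881064 (v = (1/(-3) + 20661)*(-22454 - 34702) = (-1/3 + 20661)*(-57156) = (61982/3)*(-57156) = -1180881064)
1/(P(293, 64) + v) = 1/(-187 - 1180881064) = 1/(-1180881251) = -1/1180881251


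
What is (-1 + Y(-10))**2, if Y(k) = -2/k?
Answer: 16/25 ≈ 0.64000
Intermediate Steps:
(-1 + Y(-10))**2 = (-1 - 2/(-10))**2 = (-1 - 2*(-1/10))**2 = (-1 + 1/5)**2 = (-4/5)**2 = 16/25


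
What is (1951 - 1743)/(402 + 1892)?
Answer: 104/1147 ≈ 0.090671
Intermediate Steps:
(1951 - 1743)/(402 + 1892) = 208/2294 = 208*(1/2294) = 104/1147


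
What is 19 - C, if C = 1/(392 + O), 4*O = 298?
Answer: 17725/933 ≈ 18.998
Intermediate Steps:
O = 149/2 (O = (¼)*298 = 149/2 ≈ 74.500)
C = 2/933 (C = 1/(392 + 149/2) = 1/(933/2) = 2/933 ≈ 0.0021436)
19 - C = 19 - 1*2/933 = 19 - 2/933 = 17725/933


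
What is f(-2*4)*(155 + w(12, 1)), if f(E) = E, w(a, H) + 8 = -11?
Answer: -1088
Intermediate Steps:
w(a, H) = -19 (w(a, H) = -8 - 11 = -19)
f(-2*4)*(155 + w(12, 1)) = (-2*4)*(155 - 19) = -8*136 = -1088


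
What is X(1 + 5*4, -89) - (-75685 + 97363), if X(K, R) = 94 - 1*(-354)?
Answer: -21230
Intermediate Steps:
X(K, R) = 448 (X(K, R) = 94 + 354 = 448)
X(1 + 5*4, -89) - (-75685 + 97363) = 448 - (-75685 + 97363) = 448 - 1*21678 = 448 - 21678 = -21230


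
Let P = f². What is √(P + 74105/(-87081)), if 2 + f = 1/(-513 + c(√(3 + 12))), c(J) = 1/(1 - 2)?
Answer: √6324404664838821/44759634 ≈ 1.7767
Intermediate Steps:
c(J) = -1 (c(J) = 1/(-1) = -1)
f = -1029/514 (f = -2 + 1/(-513 - 1) = -2 + 1/(-514) = -2 - 1/514 = -1029/514 ≈ -2.0019)
P = 1058841/264196 (P = (-1029/514)² = 1058841/264196 ≈ 4.0078)
√(P + 74105/(-87081)) = √(1058841/264196 + 74105/(-87081)) = √(1058841/264196 + 74105*(-1/87081)) = √(1058841/264196 - 74105/87081) = √(72626688541/23006451876) = √6324404664838821/44759634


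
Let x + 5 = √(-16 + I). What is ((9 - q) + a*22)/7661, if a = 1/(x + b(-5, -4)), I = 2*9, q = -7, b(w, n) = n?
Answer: 1066/605219 - 22*√2/605219 ≈ 0.0017099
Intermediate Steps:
I = 18
x = -5 + √2 (x = -5 + √(-16 + 18) = -5 + √2 ≈ -3.5858)
a = 1/(-9 + √2) (a = 1/((-5 + √2) - 4) = 1/(-9 + √2) ≈ -0.13183)
((9 - q) + a*22)/7661 = ((9 - 1*(-7)) + (-9/79 - √2/79)*22)/7661 = ((9 + 7) + (-198/79 - 22*√2/79))*(1/7661) = (16 + (-198/79 - 22*√2/79))*(1/7661) = (1066/79 - 22*√2/79)*(1/7661) = 1066/605219 - 22*√2/605219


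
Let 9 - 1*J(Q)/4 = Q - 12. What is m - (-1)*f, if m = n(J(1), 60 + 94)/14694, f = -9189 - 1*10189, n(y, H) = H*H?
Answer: -142358308/7347 ≈ -19376.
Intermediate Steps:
J(Q) = 84 - 4*Q (J(Q) = 36 - 4*(Q - 12) = 36 - 4*(-12 + Q) = 36 + (48 - 4*Q) = 84 - 4*Q)
n(y, H) = H²
f = -19378 (f = -9189 - 10189 = -19378)
m = 11858/7347 (m = (60 + 94)²/14694 = 154²*(1/14694) = 23716*(1/14694) = 11858/7347 ≈ 1.6140)
m - (-1)*f = 11858/7347 - (-1)*(-19378) = 11858/7347 - 1*19378 = 11858/7347 - 19378 = -142358308/7347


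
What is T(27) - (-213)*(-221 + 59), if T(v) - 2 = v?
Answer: -34477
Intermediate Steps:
T(v) = 2 + v
T(27) - (-213)*(-221 + 59) = (2 + 27) - (-213)*(-221 + 59) = 29 - (-213)*(-162) = 29 - 1*34506 = 29 - 34506 = -34477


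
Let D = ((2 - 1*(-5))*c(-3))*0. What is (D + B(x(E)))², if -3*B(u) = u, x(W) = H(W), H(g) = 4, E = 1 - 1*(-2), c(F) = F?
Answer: 16/9 ≈ 1.7778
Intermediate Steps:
E = 3 (E = 1 + 2 = 3)
x(W) = 4
B(u) = -u/3
D = 0 (D = ((2 - 1*(-5))*(-3))*0 = ((2 + 5)*(-3))*0 = (7*(-3))*0 = -21*0 = 0)
(D + B(x(E)))² = (0 - ⅓*4)² = (0 - 4/3)² = (-4/3)² = 16/9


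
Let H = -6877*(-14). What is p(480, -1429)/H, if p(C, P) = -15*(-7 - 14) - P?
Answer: 872/48139 ≈ 0.018114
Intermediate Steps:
p(C, P) = 315 - P (p(C, P) = -15*(-21) - P = 315 - P)
H = 96278
p(480, -1429)/H = (315 - 1*(-1429))/96278 = (315 + 1429)*(1/96278) = 1744*(1/96278) = 872/48139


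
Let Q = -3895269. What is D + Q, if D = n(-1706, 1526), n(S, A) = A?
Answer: -3893743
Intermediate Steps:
D = 1526
D + Q = 1526 - 3895269 = -3893743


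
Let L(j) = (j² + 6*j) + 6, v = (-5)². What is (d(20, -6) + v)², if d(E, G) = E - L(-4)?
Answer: 2209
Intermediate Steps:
v = 25
L(j) = 6 + j² + 6*j
d(E, G) = 2 + E (d(E, G) = E - (6 + (-4)² + 6*(-4)) = E - (6 + 16 - 24) = E - 1*(-2) = E + 2 = 2 + E)
(d(20, -6) + v)² = ((2 + 20) + 25)² = (22 + 25)² = 47² = 2209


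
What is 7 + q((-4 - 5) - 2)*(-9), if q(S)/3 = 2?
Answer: -47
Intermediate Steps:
q(S) = 6 (q(S) = 3*2 = 6)
7 + q((-4 - 5) - 2)*(-9) = 7 + 6*(-9) = 7 - 54 = -47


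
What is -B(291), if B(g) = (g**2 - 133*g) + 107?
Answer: -46085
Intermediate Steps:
B(g) = 107 + g**2 - 133*g
-B(291) = -(107 + 291**2 - 133*291) = -(107 + 84681 - 38703) = -1*46085 = -46085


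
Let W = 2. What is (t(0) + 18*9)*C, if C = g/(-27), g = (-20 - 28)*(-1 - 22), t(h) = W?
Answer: -60352/9 ≈ -6705.8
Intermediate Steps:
t(h) = 2
g = 1104 (g = -48*(-23) = 1104)
C = -368/9 (C = 1104/(-27) = 1104*(-1/27) = -368/9 ≈ -40.889)
(t(0) + 18*9)*C = (2 + 18*9)*(-368/9) = (2 + 162)*(-368/9) = 164*(-368/9) = -60352/9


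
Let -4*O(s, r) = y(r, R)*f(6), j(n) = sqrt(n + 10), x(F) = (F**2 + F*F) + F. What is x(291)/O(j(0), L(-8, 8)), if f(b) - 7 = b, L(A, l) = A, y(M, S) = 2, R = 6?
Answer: -339306/13 ≈ -26100.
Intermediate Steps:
f(b) = 7 + b
x(F) = F + 2*F**2 (x(F) = (F**2 + F**2) + F = 2*F**2 + F = F + 2*F**2)
j(n) = sqrt(10 + n)
O(s, r) = -13/2 (O(s, r) = -(7 + 6)/2 = -13/2)
x(291)/O(j(0), L(-8, 8)) = (291*(1 + 2*291))/(-13/2) = (291*(1 + 582))*(-2/13) = (291*583)*(-2/13) = 169653*(-2/13) = -339306/13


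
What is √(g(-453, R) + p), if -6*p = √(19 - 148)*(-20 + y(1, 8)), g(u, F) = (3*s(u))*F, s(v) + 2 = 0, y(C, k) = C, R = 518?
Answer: √(-111888 + 114*I*√129)/6 ≈ 0.32257 + 55.75*I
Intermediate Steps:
s(v) = -2 (s(v) = -2 + 0 = -2)
g(u, F) = -6*F (g(u, F) = (3*(-2))*F = -6*F)
p = 19*I*√129/6 (p = -√(19 - 148)*(-20 + 1)/6 = -√(-129)*(-19)/6 = -I*√129*(-19)/6 = -(-19)*I*√129/6 = 19*I*√129/6 ≈ 35.966*I)
√(g(-453, R) + p) = √(-6*518 + 19*I*√129/6) = √(-3108 + 19*I*√129/6)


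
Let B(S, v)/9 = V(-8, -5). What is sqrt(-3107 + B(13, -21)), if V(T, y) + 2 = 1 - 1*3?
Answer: I*sqrt(3143) ≈ 56.062*I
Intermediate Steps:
V(T, y) = -4 (V(T, y) = -2 + (1 - 1*3) = -2 + (1 - 3) = -2 - 2 = -4)
B(S, v) = -36 (B(S, v) = 9*(-4) = -36)
sqrt(-3107 + B(13, -21)) = sqrt(-3107 - 36) = sqrt(-3143) = I*sqrt(3143)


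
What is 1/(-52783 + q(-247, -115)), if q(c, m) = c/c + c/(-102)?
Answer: -102/5383517 ≈ -1.8947e-5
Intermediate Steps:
q(c, m) = 1 - c/102 (q(c, m) = 1 + c*(-1/102) = 1 - c/102)
1/(-52783 + q(-247, -115)) = 1/(-52783 + (1 - 1/102*(-247))) = 1/(-52783 + (1 + 247/102)) = 1/(-52783 + 349/102) = 1/(-5383517/102) = -102/5383517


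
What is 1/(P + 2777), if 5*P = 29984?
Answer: 5/43869 ≈ 0.00011398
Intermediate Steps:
P = 29984/5 (P = (1/5)*29984 = 29984/5 ≈ 5996.8)
1/(P + 2777) = 1/(29984/5 + 2777) = 1/(43869/5) = 5/43869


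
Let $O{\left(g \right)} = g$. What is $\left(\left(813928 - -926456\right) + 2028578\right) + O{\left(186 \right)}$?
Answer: $3769148$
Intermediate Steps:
$\left(\left(813928 - -926456\right) + 2028578\right) + O{\left(186 \right)} = \left(\left(813928 - -926456\right) + 2028578\right) + 186 = \left(\left(813928 + 926456\right) + 2028578\right) + 186 = \left(1740384 + 2028578\right) + 186 = 3768962 + 186 = 3769148$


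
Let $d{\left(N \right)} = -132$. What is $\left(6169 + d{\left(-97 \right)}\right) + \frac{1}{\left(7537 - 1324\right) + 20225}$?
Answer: $\frac{159606207}{26438} \approx 6037.0$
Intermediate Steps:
$\left(6169 + d{\left(-97 \right)}\right) + \frac{1}{\left(7537 - 1324\right) + 20225} = \left(6169 - 132\right) + \frac{1}{\left(7537 - 1324\right) + 20225} = 6037 + \frac{1}{\left(7537 - 1324\right) + 20225} = 6037 + \frac{1}{6213 + 20225} = 6037 + \frac{1}{26438} = \frac{159606207}{26438}$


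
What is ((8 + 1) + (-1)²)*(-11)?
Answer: -110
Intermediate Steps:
((8 + 1) + (-1)²)*(-11) = (9 + 1)*(-11) = 10*(-11) = -110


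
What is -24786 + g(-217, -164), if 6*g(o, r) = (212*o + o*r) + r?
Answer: -79648/3 ≈ -26549.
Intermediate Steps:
g(o, r) = r/6 + 106*o/3 + o*r/6 (g(o, r) = ((212*o + o*r) + r)/6 = (r + 212*o + o*r)/6 = r/6 + 106*o/3 + o*r/6)
-24786 + g(-217, -164) = -24786 + ((⅙)*(-164) + (106/3)*(-217) + (⅙)*(-217)*(-164)) = -24786 + (-82/3 - 23002/3 + 17794/3) = -24786 - 5290/3 = -79648/3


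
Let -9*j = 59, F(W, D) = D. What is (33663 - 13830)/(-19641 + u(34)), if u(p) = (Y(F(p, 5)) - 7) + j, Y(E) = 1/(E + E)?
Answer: -1784970/1768901 ≈ -1.0091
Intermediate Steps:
j = -59/9 (j = -1/9*59 = -59/9 ≈ -6.5556)
Y(E) = 1/(2*E)
u(p) = -1211/90 (u(p) = ((1/2)/5 - 7) - 59/9 = ((1/2)*(1/5) - 7) - 59/9 = (1/10 - 7) - 59/9 = -69/10 - 59/9 = -1211/90)
(33663 - 13830)/(-19641 + u(34)) = (33663 - 13830)/(-19641 - 1211/90) = 19833/(-1768901/90) = 19833*(-90/1768901) = -1784970/1768901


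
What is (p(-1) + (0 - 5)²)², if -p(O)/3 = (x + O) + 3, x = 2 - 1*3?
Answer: 484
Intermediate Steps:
x = -1 (x = 2 - 3 = -1)
p(O) = -6 - 3*O (p(O) = -3*((-1 + O) + 3) = -3*(2 + O) = -6 - 3*O)
(p(-1) + (0 - 5)²)² = ((-6 - 3*(-1)) + (0 - 5)²)² = ((-6 + 3) + (-5)²)² = (-3 + 25)² = 22² = 484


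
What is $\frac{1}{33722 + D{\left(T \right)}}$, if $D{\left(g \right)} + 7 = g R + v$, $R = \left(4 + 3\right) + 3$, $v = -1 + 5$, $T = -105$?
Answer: $\frac{1}{32669} \approx 3.061 \cdot 10^{-5}$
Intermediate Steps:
$v = 4$
$R = 10$ ($R = 7 + 3 = 10$)
$D{\left(g \right)} = -3 + 10 g$ ($D{\left(g \right)} = -7 + \left(g 10 + 4\right) = -7 + \left(10 g + 4\right) = -7 + \left(4 + 10 g\right) = -3 + 10 g$)
$\frac{1}{33722 + D{\left(T \right)}} = \frac{1}{33722 + \left(-3 + 10 \left(-105\right)\right)} = \frac{1}{33722 - 1053} = \frac{1}{32669}$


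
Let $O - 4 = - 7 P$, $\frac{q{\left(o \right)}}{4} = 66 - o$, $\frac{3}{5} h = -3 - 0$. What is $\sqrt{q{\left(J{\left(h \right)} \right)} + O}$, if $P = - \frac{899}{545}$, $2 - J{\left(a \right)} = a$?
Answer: $\frac{11 \sqrt{617485}}{545} \approx 15.86$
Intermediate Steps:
$h = -5$ ($h = \frac{5 \left(-3 - 0\right)}{3} = \frac{5 \left(-3 + 0\right)}{3} = \frac{5}{3} \left(-3\right) = -5$)
$J{\left(a \right)} = 2 - a$
$P = - \frac{899}{545}$ ($P = \left(-899\right) \frac{1}{545} = - \frac{899}{545} \approx -1.6495$)
$q{\left(o \right)} = 264 - 4 o$ ($q{\left(o \right)} = 4 \left(66 - o\right) = 264 - 4 o$)
$O = \frac{8473}{545}$ ($O = 4 - - \frac{6293}{545} = 4 + \frac{6293}{545} = \frac{8473}{545} \approx 15.547$)
$\sqrt{q{\left(J{\left(h \right)} \right)} + O} = \sqrt{\left(264 - 4 \left(2 - -5\right)\right) + \frac{8473}{545}} = \sqrt{\left(264 - 4 \left(2 + 5\right)\right) + \frac{8473}{545}} = \sqrt{\left(264 - 28\right) + \frac{8473}{545}} = \sqrt{236 + \frac{8473}{545}} = \sqrt{\frac{137093}{545}} = \frac{11 \sqrt{617485}}{545}$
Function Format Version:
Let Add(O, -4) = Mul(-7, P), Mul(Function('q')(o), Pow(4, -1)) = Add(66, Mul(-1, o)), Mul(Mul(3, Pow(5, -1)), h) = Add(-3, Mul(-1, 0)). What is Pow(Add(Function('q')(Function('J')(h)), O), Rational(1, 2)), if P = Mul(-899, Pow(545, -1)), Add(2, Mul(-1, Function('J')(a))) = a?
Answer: Mul(Rational(11, 545), Pow(617485, Rational(1, 2))) ≈ 15.860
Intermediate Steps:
h = -5 (h = Mul(Rational(5, 3), Add(-3, Mul(-1, 0))) = Mul(Rational(5, 3), Add(-3, 0)) = Mul(Rational(5, 3), -3) = -5)
Function('J')(a) = Add(2, Mul(-1, a))
P = Rational(-899, 545) (P = Mul(-899, Rational(1, 545)) = Rational(-899, 545) ≈ -1.6495)
Function('q')(o) = Add(264, Mul(-4, o)) (Function('q')(o) = Mul(4, Add(66, Mul(-1, o))) = Add(264, Mul(-4, o)))
O = Rational(8473, 545) (O = Add(4, Mul(-7, Rational(-899, 545))) = Add(4, Rational(6293, 545)) = Rational(8473, 545) ≈ 15.547)
Pow(Add(Function('q')(Function('J')(h)), O), Rational(1, 2)) = Pow(Add(Add(264, Mul(-4, Add(2, Mul(-1, -5)))), Rational(8473, 545)), Rational(1, 2)) = Pow(Add(Add(264, Mul(-4, Add(2, 5))), Rational(8473, 545)), Rational(1, 2)) = Pow(Add(Add(264, Mul(-4, 7)), Rational(8473, 545)), Rational(1, 2)) = Pow(Add(Add(264, -28), Rational(8473, 545)), Rational(1, 2)) = Pow(Add(236, Rational(8473, 545)), Rational(1, 2)) = Pow(Rational(137093, 545), Rational(1, 2)) = Mul(Rational(11, 545), Pow(617485, Rational(1, 2)))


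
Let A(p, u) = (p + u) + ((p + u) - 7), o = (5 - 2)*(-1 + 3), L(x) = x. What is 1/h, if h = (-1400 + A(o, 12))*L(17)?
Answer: -1/23307 ≈ -4.2906e-5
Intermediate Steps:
o = 6 (o = 3*2 = 6)
A(p, u) = -7 + 2*p + 2*u (A(p, u) = (p + u) + (-7 + p + u) = -7 + 2*p + 2*u)
h = -23307 (h = (-1400 + (-7 + 2*6 + 2*12))*17 = (-1400 + (-7 + 12 + 24))*17 = (-1400 + 29)*17 = -1371*17 = -23307)
1/h = 1/(-23307) = -1/23307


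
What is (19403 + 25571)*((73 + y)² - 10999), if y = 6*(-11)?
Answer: -492465300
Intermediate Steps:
y = -66
(19403 + 25571)*((73 + y)² - 10999) = (19403 + 25571)*((73 - 66)² - 10999) = 44974*(7² - 10999) = 44974*(49 - 10999) = 44974*(-10950) = -492465300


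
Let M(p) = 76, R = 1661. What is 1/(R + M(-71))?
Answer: 1/1737 ≈ 0.00057571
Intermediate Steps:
1/(R + M(-71)) = 1/(1661 + 76) = 1/1737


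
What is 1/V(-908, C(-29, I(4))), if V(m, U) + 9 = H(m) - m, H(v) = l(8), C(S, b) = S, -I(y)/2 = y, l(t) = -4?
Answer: 1/895 ≈ 0.0011173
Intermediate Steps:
I(y) = -2*y
H(v) = -4
V(m, U) = -13 - m (V(m, U) = -9 + (-4 - m) = -13 - m)
1/V(-908, C(-29, I(4))) = 1/(-13 - 1*(-908)) = 1/(-13 + 908) = 1/895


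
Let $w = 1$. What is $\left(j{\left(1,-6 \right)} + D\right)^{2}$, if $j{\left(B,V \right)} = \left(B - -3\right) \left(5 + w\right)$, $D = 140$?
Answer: $26896$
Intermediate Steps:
$j{\left(B,V \right)} = 18 + 6 B$ ($j{\left(B,V \right)} = \left(B - -3\right) \left(5 + 1\right) = \left(B + 3\right) 6 = \left(3 + B\right) 6 = 18 + 6 B$)
$\left(j{\left(1,-6 \right)} + D\right)^{2} = \left(\left(18 + 6 \cdot 1\right) + 140\right)^{2} = \left(\left(18 + 6\right) + 140\right)^{2} = \left(24 + 140\right)^{2} = 164^{2} = 26896$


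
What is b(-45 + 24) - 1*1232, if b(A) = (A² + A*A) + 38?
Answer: -312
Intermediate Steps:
b(A) = 38 + 2*A² (b(A) = (A² + A²) + 38 = 2*A² + 38 = 38 + 2*A²)
b(-45 + 24) - 1*1232 = (38 + 2*(-45 + 24)²) - 1*1232 = (38 + 2*(-21)²) - 1232 = (38 + 2*441) - 1232 = (38 + 882) - 1232 = 920 - 1232 = -312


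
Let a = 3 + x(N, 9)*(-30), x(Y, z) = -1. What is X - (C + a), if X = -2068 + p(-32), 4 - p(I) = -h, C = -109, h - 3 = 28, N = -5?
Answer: -1957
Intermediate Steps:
h = 31 (h = 3 + 28 = 31)
p(I) = 35 (p(I) = 4 - (-1)*31 = 4 - 1*(-31) = 4 + 31 = 35)
a = 33 (a = 3 - 1*(-30) = 3 + 30 = 33)
X = -2033 (X = -2068 + 35 = -2033)
X - (C + a) = -2033 - (-109 + 33) = -2033 - 1*(-76) = -2033 + 76 = -1957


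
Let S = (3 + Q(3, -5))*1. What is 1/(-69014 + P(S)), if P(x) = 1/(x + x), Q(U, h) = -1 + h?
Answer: -6/414085 ≈ -1.4490e-5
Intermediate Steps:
S = -3 (S = (3 + (-1 - 5))*1 = (3 - 6)*1 = -3*1 = -3)
P(x) = 1/(2*x)
1/(-69014 + P(S)) = 1/(-69014 + (1/2)/(-3)) = 1/(-69014 + (1/2)*(-1/3)) = 1/(-69014 - 1/6) = 1/(-414085/6) = -6/414085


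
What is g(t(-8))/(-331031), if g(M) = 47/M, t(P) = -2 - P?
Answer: -47/1986186 ≈ -2.3663e-5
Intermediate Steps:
g(t(-8))/(-331031) = (47/(-2 - 1*(-8)))/(-331031) = (47/(-2 + 8))*(-1/331031) = (47/6)*(-1/331031) = -47/1986186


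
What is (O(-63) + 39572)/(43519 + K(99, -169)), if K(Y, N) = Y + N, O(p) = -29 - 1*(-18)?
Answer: 13187/14483 ≈ 0.91052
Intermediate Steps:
O(p) = -11 (O(p) = -29 + 18 = -11)
K(Y, N) = N + Y
(O(-63) + 39572)/(43519 + K(99, -169)) = (-11 + 39572)/(43519 + (-169 + 99)) = 39561/(43519 - 70) = 39561/43449 = 39561*(1/43449) = 13187/14483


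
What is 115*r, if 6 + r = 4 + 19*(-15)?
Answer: -33005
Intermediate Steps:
r = -287 (r = -6 + (4 + 19*(-15)) = -6 + (4 - 285) = -6 - 281 = -287)
115*r = 115*(-287) = -33005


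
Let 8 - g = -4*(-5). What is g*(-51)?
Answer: 612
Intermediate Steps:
g = -12 (g = 8 - (-4)*(-5) = 8 - 1*20 = 8 - 20 = -12)
g*(-51) = -12*(-51) = 612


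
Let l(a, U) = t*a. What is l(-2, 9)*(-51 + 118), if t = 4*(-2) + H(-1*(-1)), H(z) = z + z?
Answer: 804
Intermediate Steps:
H(z) = 2*z
t = -6 (t = 4*(-2) + 2*(-1*(-1)) = -8 + 2*1 = -8 + 2 = -6)
l(a, U) = -6*a
l(-2, 9)*(-51 + 118) = (-6*(-2))*(-51 + 118) = 12*67 = 804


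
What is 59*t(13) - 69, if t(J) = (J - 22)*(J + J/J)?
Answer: -7503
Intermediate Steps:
t(J) = (1 + J)*(-22 + J) (t(J) = (-22 + J)*(J + 1) = (-22 + J)*(1 + J) = (1 + J)*(-22 + J))
59*t(13) - 69 = 59*(-22 + 13² - 21*13) - 69 = 59*(-22 + 169 - 273) - 69 = 59*(-126) - 69 = -7434 - 69 = -7503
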